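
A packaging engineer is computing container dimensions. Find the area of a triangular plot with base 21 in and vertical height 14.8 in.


Shape: triangle
Base b = 21 in, Height h = 14.8 in
Formula: A = (1/2) * b * h
A = 0.5 * 21 * 14.8
A = 0.5 * 310.8
A = 155.4
155.4 in^2


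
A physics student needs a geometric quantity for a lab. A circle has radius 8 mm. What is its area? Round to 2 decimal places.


Shape: circle
Radius r = 8 mm
Formula: A = pi * r^2
r^2 = 8^2 = 64
A = pi * 64
A = 201.06
201.06 mm^2


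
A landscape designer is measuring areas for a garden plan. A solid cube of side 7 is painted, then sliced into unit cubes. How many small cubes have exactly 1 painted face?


Large cube: 7 x 7 x 7, cut into unit cubes.
n = 7, so n - 2 = 5
Cubes with 1 painted face lie in the interior of each face.
A cube has 6 faces; each contributes (n - 2)^2 = 25 such cubes.
Count = 6 * 25 = 150
150 unit cubes


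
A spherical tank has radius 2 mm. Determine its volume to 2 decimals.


Shape: sphere
Radius r = 2 mm
Formula: V = (4/3) * pi * r^3
r^3 = 8
(4/3) * 8 = 10.666667
V = 10.666667 * pi
V = 33.51
33.51 mm^3


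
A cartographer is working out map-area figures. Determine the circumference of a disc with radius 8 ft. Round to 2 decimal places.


Shape: circle
Radius r = 8 ft
Formula: C = 2 * pi * r
C = 2 * pi * 8
C = 16 * pi
C = 50.27
50.27 ft


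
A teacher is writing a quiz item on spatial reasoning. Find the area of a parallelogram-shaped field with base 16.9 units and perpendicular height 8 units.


Shape: parallelogram
Base b = 16.9 units, Height h = 8 units
Formula: A = b * h
A = 16.9 * 8
A = 135.2
135.2 units^2


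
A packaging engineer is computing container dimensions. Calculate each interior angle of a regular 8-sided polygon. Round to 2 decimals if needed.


Shape: regular octagon (8 sides)
Formula: interior angle = (n - 2) * 180 / n
(n - 2) = 6
(n - 2) * 180 = 1080
angle = 1080 / 8
angle = 135
135 degrees


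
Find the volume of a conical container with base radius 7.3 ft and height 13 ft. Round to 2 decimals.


Shape: cone
Radius r = 7.3 ft, Height h = 13 ft
Formula: V = (1/3) * pi * r^2 * h
r^2 = 53.29
pi * r^2 * h = pi * 53.29 * 13 = 692.77 * pi
V = 692.77 * pi / 3
V = 725.47
725.47 ft^3


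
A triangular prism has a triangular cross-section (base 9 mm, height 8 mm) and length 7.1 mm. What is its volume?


Shape: triangular prism
Triangle base = 9 mm, triangle height = 8 mm, prism length L = 7.1 mm
Formula: V = (1/2 * b * h_tri) * L
Cross-section area = 0.5 * 9 * 8 = 36
V = 36 * 7.1
V = 255.6
255.6 mm^3


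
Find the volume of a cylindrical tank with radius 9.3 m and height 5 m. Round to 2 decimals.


Shape: cylinder
Radius r = 9.3 m, Height h = 5 m
Formula: V = pi * r^2 * h
r^2 = 86.49
V = pi * 86.49 * 5
V = 432.45 * pi
V = 1358.58
1358.58 m^3


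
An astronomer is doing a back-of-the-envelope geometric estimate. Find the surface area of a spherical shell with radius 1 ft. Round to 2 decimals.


Shape: sphere
Radius r = 1 ft
Formula: SA = 4 * pi * r^2
r^2 = 1
SA = 4 * pi * 1
SA = 4 * pi
SA = 12.57
12.57 ft^2


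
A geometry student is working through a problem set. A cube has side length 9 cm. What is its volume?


Shape: cube
Side s = 9 cm
Formula: V = s^3
V = 9 * 9 * 9
V = 81 * 9
V = 729
729 cm^3


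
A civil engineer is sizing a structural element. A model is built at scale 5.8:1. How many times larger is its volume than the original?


Linear scale factor k = 5.8
Rule: under a linear scaling by k, volumes scale by k^3.
k^3 = 5.8 * 5.8 * 5.8
k^3 = 33.64 * 5.8
k^3 = 195.112
Volume scales by a factor of 195.112.
195.112 (dimensionless)


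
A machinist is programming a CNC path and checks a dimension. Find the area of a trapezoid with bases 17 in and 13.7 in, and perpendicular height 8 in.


Shape: trapezoid
Parallel sides a = 17 in, b = 13.7 in; Height h = 8 in
Formula: A = (a + b) * h / 2
a + b = 17 + 13.7 = 30.7
A = 30.7 * 8 / 2
A = 245.6 / 2
A = 122.8
122.8 in^2


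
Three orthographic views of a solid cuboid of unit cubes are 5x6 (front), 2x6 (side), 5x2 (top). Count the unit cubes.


Orthographic views of a solid rectangular block:
Front view 5 x 6 -> length = 5, height = 6
Side view 2 x 6 -> width = 2, height = 6 (consistent)
Top view 5 x 2 -> confirms length = 5, width = 2
The block is 5 x 2 x 6.
Total unit cubes = 5 * 2 * 6 = 60
60 unit cubes


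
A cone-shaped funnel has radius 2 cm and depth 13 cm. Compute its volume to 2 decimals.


Shape: cone
Radius r = 2 cm, Height h = 13 cm
Formula: V = (1/3) * pi * r^2 * h
r^2 = 4
pi * r^2 * h = pi * 4 * 13 = 52 * pi
V = 52 * pi / 3
V = 54.45
54.45 cm^3


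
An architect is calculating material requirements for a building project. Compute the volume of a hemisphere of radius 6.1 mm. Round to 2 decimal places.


Shape: hemisphere (half of a sphere)
Radius r = 6.1 mm
Formula: V = (1/2) * (4/3) * pi * r^3 = (2/3) * pi * r^3
r^3 = 226.981
(2/3) * 226.981 = 151.320667
V = 151.320667 * pi
V = 475.39
475.39 mm^3


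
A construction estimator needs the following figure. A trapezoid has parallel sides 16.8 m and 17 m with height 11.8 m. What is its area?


Shape: trapezoid
Parallel sides a = 16.8 m, b = 17 m; Height h = 11.8 m
Formula: A = (a + b) * h / 2
a + b = 16.8 + 17 = 33.8
A = 33.8 * 11.8 / 2
A = 398.84 / 2
A = 199.42
199.42 m^2


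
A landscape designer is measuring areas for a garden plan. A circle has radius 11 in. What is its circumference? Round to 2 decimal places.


Shape: circle
Radius r = 11 in
Formula: C = 2 * pi * r
C = 2 * pi * 11
C = 22 * pi
C = 69.12
69.12 in


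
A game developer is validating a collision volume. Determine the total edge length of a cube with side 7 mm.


Shape: cube
Side s = 7 mm
A cube has 12 edges, all equal.
Formula: total edge length = 12 * s
Total = 12 * 7
Total = 84
84 mm


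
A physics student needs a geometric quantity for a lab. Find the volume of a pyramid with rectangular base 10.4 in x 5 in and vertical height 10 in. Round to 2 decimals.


Shape: rectangular pyramid
Base: 10.4 in x 5 in, Height h = 10 in
Formula: V = (1/3) * base_area * h
base_area = 10.4 * 5 = 52
base_area * h = 52 * 10 = 520
V = 520 / 3
V = 173.33
173.33 in^3


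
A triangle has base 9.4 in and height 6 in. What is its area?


Shape: triangle
Base b = 9.4 in, Height h = 6 in
Formula: A = (1/2) * b * h
A = 0.5 * 9.4 * 6
A = 0.5 * 56.4
A = 28.2
28.2 in^2


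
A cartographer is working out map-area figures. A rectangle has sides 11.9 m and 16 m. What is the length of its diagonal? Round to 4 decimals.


Shape: rectangle (diagonal via Pythagoras)
Sides: 11.9 m and 16 m
Formula: d = sqrt(l^2 + w^2)
l^2 = 141.61, w^2 = 256
l^2 + w^2 = 397.61
d = sqrt(397.61)
d = 19.9402
19.9402 m


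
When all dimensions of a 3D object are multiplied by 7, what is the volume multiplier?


Linear scale factor k = 7
Rule: under a linear scaling by k, volumes scale by k^3.
k^3 = 7 * 7 * 7
k^3 = 49 * 7
k^3 = 343
Volume scales by a factor of 343.
343 (dimensionless)


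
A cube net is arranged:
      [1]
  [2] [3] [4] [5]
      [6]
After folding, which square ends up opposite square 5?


Net: cross layout. Take square 3 as the base (bottom).
Fold the four squares in the horizontal row up around 3: 2 -> left, 4 -> right, 5 wraps to the top.
Fold 1 and 6 up from 3: 1 -> back, 6 -> front.
Opposite pairs are therefore: (1, 6), (2, 4), (3, 5).
Face 5 is opposite face 3.
face 3


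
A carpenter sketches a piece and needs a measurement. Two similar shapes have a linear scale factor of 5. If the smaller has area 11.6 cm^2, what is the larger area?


Linear scale factor k = 5
Original area = 11.6 cm^2
Rule: under a linear scaling by k, areas scale by k^2.
k^2 = 5^2 = 25
New area = 11.6 * 25
New area = 290
290 cm^2


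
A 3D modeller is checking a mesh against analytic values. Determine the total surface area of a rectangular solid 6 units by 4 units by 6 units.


Shape: rectangular prism
l = 6 units, w = 4 units, h = 6 units
Formula: SA = 2(lw + lh + wh)
lw = 24, lh = 36, wh = 24
lw + lh + wh = 84
SA = 2 * 84
SA = 168
168 units^2


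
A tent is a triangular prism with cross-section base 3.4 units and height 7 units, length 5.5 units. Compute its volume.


Shape: triangular prism
Triangle base = 3.4 units, triangle height = 7 units, prism length L = 5.5 units
Formula: V = (1/2 * b * h_tri) * L
Cross-section area = 0.5 * 3.4 * 7 = 11.9
V = 11.9 * 5.5
V = 65.45
65.45 units^3


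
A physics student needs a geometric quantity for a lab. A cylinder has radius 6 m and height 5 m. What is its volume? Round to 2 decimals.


Shape: cylinder
Radius r = 6 m, Height h = 5 m
Formula: V = pi * r^2 * h
r^2 = 36
V = pi * 36 * 5
V = 180 * pi
V = 565.49
565.49 m^3


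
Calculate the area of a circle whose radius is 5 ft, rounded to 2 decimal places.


Shape: circle
Radius r = 5 ft
Formula: A = pi * r^2
r^2 = 5^2 = 25
A = pi * 25
A = 78.54
78.54 ft^2


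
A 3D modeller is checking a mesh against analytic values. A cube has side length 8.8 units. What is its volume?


Shape: cube
Side s = 8.8 units
Formula: V = s^3
V = 8.8 * 8.8 * 8.8
V = 77.44 * 8.8
V = 681.472
681.472 units^3


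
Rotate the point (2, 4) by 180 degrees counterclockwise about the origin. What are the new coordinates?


Transformation: rotation about the origin
Original point: (2, 4)
Rule for 180 deg: (x, y) -> (-x, -y)
Apply: (2, 4) -> (-2, -4)
(-2, -4)


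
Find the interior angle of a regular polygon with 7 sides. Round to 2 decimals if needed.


Shape: regular heptagon (7 sides)
Formula: interior angle = (n - 2) * 180 / n
(n - 2) = 5
(n - 2) * 180 = 900
angle = 900 / 7
angle = 128.57
128.57 degrees


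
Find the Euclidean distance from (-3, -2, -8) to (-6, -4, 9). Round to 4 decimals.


3D distance between two points
P1 = (-3, -2, -8), P2 = (-6, -4, 9)
Formula: d = sqrt((x2-x1)^2 + (y2-y1)^2 + (z2-z1)^2)
dx = -6 - -3 = -3
dy = -4 - -2 = -2
dz = 9 - -8 = 17
dx^2 + dy^2 + dz^2 = 9 + 4 + 289 = 302
d = sqrt(302)
d = 17.3781
17.3781 units


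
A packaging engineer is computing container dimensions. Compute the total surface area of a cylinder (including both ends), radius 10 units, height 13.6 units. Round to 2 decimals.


Shape: closed cylinder
Radius r = 10 units, Height h = 13.6 units
Formula: SA = 2*pi*r^2 + 2*pi*r*h = 2*pi*r*(r + h)
r + h = 23.6
2 * r * (r + h) = 2 * 10 * 23.6 = 472
SA = 472 * pi
SA = 1482.83
1482.83 units^2


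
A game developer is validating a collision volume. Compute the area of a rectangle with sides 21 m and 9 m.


Shape: rectangle
Length l = 21 m, Width w = 9 m
Formula: A = l * w
A = 21 * 9
A = 189
189 m^2


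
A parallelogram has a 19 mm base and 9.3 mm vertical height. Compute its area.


Shape: parallelogram
Base b = 19 mm, Height h = 9.3 mm
Formula: A = b * h
A = 19 * 9.3
A = 176.7
176.7 mm^2


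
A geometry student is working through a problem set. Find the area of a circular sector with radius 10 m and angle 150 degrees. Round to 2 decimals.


Shape: circular sector
Radius r = 10 m, Angle = 150 degrees
Formula: A = (angle/360) * pi * r^2
r^2 = 100
Fraction of circle = 150/360
A = (150/360) * pi * 100
A = 41.666667 * pi
A = 130.9
130.9 m^2


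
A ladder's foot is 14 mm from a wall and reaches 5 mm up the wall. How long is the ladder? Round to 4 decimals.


Shape: right triangle
Legs a = 14 mm, b = 5 mm
Formula: c = sqrt(a^2 + b^2)
a^2 = 196, b^2 = 25
a^2 + b^2 = 221
c = sqrt(221)
c = 14.8661
14.8661 mm


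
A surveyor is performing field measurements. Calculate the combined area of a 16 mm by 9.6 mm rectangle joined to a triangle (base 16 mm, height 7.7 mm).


Composite shape: rectangle + triangle
Rectangle area = 16 * 9.6 = 153.6
Triangle area = 0.5 * 16 * 7.7 = 61.6
Total = 153.6 + 61.6
Total = 215.2
215.2 mm^2


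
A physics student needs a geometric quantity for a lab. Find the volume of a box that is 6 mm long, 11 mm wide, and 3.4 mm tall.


Shape: rectangular prism
l = 6 mm, w = 11 mm, h = 3.4 mm
Formula: V = l * w * h
V = 6 * 11 * 3.4
V = 66 * 3.4
V = 224.4
224.4 mm^3


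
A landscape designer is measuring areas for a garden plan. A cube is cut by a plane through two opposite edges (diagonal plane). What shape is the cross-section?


Solid: cube
Cutting plane: through two opposite edges (diagonal plane)
Visualize the intersection of the plane with the solid's surface.
The boundary of the cut region is a rectangle.
rectangle


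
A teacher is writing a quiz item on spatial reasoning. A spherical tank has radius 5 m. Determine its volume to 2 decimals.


Shape: sphere
Radius r = 5 m
Formula: V = (4/3) * pi * r^3
r^3 = 125
(4/3) * 125 = 166.666667
V = 166.666667 * pi
V = 523.6
523.6 m^3


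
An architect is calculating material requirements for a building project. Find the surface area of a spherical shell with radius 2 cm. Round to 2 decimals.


Shape: sphere
Radius r = 2 cm
Formula: SA = 4 * pi * r^2
r^2 = 4
SA = 4 * pi * 4
SA = 16 * pi
SA = 50.27
50.27 cm^2


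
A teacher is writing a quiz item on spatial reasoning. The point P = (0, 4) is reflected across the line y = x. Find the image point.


Transformation: reflection
Original point: (0, 4)
Rule for reflection over y = x: (x, y) -> (y, x)
Apply: (0, 4) -> (4, 0)
(4, 0)


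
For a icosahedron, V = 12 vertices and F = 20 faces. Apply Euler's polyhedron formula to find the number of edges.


Polyhedron: icosahedron
Euler's formula for convex polyhedra: V - E + F = 2
Given: V = 12 vertices and F = 20 faces
Solve for E:
E = V + F - 2 = 12 + 20 - 2 = 30
30 edges


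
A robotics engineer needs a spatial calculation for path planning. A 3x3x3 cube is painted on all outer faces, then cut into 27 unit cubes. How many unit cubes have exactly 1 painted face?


Large cube: 3 x 3 x 3, cut into unit cubes.
n = 3, so n - 2 = 1
Cubes with 1 painted face lie in the interior of each face.
A cube has 6 faces; each contributes (n - 2)^2 = 1 such cubes.
Count = 6 * 1 = 6
6 unit cubes


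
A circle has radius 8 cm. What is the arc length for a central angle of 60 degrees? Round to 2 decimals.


Shape: circular arc
Radius r = 8 cm, Angle = 60 degrees
Formula: L = (angle/360) * 2 * pi * r
2 * pi * r = 16 * pi
L = (60/360) * 16 * pi
L = 2.666667 * pi
L = 8.38
8.38 cm


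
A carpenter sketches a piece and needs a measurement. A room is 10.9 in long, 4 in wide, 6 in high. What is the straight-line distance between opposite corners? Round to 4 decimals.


Shape: rectangular box (space diagonal)
l = 10.9 in, w = 4 in, h = 6 in
Visualize: the diagonal of the base, then a right triangle with that diagonal and the height.
Formula: d = sqrt(l^2 + w^2 + h^2)
l^2 + w^2 + h^2 = 118.81 + 16 + 36 = 170.81
d = sqrt(170.81)
d = 13.0694
13.0694 in


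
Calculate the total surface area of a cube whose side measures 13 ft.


Shape: cube
Side s = 13 ft
A cube has 6 square faces.
Formula: SA = 6 * s^2
s^2 = 169
SA = 6 * 169
SA = 1014
1014 ft^2


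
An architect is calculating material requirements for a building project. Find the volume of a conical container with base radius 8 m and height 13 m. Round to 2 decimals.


Shape: cone
Radius r = 8 m, Height h = 13 m
Formula: V = (1/3) * pi * r^2 * h
r^2 = 64
pi * r^2 * h = pi * 64 * 13 = 832 * pi
V = 832 * pi / 3
V = 871.27
871.27 m^3


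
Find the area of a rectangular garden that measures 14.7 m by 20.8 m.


Shape: rectangle
Length l = 14.7 m, Width w = 20.8 m
Formula: A = l * w
A = 14.7 * 20.8
A = 305.76
305.76 m^2


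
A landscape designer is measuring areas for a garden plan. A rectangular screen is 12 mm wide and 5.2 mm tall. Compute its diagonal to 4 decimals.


Shape: rectangle (diagonal via Pythagoras)
Sides: 12 mm and 5.2 mm
Formula: d = sqrt(l^2 + w^2)
l^2 = 144, w^2 = 27.04
l^2 + w^2 = 171.04
d = sqrt(171.04)
d = 13.0782
13.0782 mm


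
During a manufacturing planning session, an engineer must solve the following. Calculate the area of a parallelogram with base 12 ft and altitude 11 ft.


Shape: parallelogram
Base b = 12 ft, Height h = 11 ft
Formula: A = b * h
A = 12 * 11
A = 132
132 ft^2


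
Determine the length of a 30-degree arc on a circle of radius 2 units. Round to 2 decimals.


Shape: circular arc
Radius r = 2 units, Angle = 30 degrees
Formula: L = (angle/360) * 2 * pi * r
2 * pi * r = 4 * pi
L = (30/360) * 4 * pi
L = 0.333333 * pi
L = 1.05
1.05 units


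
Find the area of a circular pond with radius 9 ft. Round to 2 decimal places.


Shape: circle
Radius r = 9 ft
Formula: A = pi * r^2
r^2 = 9^2 = 81
A = pi * 81
A = 254.47
254.47 ft^2


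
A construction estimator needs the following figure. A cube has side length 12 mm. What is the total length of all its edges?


Shape: cube
Side s = 12 mm
A cube has 12 edges, all equal.
Formula: total edge length = 12 * s
Total = 12 * 12
Total = 144
144 mm


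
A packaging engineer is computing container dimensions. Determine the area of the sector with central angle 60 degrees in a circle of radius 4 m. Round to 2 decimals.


Shape: circular sector
Radius r = 4 m, Angle = 60 degrees
Formula: A = (angle/360) * pi * r^2
r^2 = 16
Fraction of circle = 60/360
A = (60/360) * pi * 16
A = 2.666667 * pi
A = 8.38
8.38 m^2


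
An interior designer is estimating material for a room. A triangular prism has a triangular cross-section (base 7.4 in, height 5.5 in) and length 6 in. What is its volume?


Shape: triangular prism
Triangle base = 7.4 in, triangle height = 5.5 in, prism length L = 6 in
Formula: V = (1/2 * b * h_tri) * L
Cross-section area = 0.5 * 7.4 * 5.5 = 20.35
V = 20.35 * 6
V = 122.1
122.1 in^3


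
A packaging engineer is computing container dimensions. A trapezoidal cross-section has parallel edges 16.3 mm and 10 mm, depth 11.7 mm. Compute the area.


Shape: trapezoid
Parallel sides a = 16.3 mm, b = 10 mm; Height h = 11.7 mm
Formula: A = (a + b) * h / 2
a + b = 16.3 + 10 = 26.3
A = 26.3 * 11.7 / 2
A = 307.71 / 2
A = 153.855
153.855 mm^2


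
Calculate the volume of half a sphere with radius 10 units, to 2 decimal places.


Shape: hemisphere (half of a sphere)
Radius r = 10 units
Formula: V = (1/2) * (4/3) * pi * r^3 = (2/3) * pi * r^3
r^3 = 1000
(2/3) * 1000 = 666.666667
V = 666.666667 * pi
V = 2094.4
2094.4 units^3


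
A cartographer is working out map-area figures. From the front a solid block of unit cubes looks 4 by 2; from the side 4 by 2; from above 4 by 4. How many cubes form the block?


Orthographic views of a solid rectangular block:
Front view 4 x 2 -> length = 4, height = 2
Side view 4 x 2 -> width = 4, height = 2 (consistent)
Top view 4 x 4 -> confirms length = 4, width = 4
The block is 4 x 4 x 2.
Total unit cubes = 4 * 4 * 2 = 32
32 unit cubes


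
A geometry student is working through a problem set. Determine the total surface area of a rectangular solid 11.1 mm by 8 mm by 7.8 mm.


Shape: rectangular prism
l = 11.1 mm, w = 8 mm, h = 7.8 mm
Formula: SA = 2(lw + lh + wh)
lw = 88.8, lh = 86.58, wh = 62.4
lw + lh + wh = 237.78
SA = 2 * 237.78
SA = 475.56
475.56 mm^2


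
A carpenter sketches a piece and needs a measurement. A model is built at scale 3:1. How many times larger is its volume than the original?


Linear scale factor k = 3
Rule: under a linear scaling by k, volumes scale by k^3.
k^3 = 3 * 3 * 3
k^3 = 9 * 3
k^3 = 27
Volume scales by a factor of 27.
27 (dimensionless)


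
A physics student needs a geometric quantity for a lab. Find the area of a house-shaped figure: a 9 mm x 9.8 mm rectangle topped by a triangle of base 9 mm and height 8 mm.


Composite shape: rectangle + triangle
Rectangle area = 9 * 9.8 = 88.2
Triangle area = 0.5 * 9 * 8 = 36
Total = 88.2 + 36
Total = 124.2
124.2 mm^2


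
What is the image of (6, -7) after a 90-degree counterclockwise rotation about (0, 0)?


Transformation: rotation about the origin
Original point: (6, -7)
Rule for 90 deg counterclockwise: (x, y) -> (-y, x)
Apply: (6, -7) -> (7, 6)
(7, 6)


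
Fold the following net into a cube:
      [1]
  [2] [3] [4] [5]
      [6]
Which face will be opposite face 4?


Net: cross layout. Take square 3 as the base (bottom).
Fold the four squares in the horizontal row up around 3: 2 -> left, 4 -> right, 5 wraps to the top.
Fold 1 and 6 up from 3: 1 -> back, 6 -> front.
Opposite pairs are therefore: (1, 6), (2, 4), (3, 5).
Face 4 is opposite face 2.
face 2


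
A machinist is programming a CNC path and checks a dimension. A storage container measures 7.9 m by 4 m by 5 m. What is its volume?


Shape: rectangular prism
l = 7.9 m, w = 4 m, h = 5 m
Formula: V = l * w * h
V = 7.9 * 4 * 5
V = 31.6 * 5
V = 158
158 m^3


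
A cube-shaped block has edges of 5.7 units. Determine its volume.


Shape: cube
Side s = 5.7 units
Formula: V = s^3
V = 5.7 * 5.7 * 5.7
V = 32.49 * 5.7
V = 185.193
185.193 units^3


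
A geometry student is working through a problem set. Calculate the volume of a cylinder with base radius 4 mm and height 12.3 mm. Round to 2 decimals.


Shape: cylinder
Radius r = 4 mm, Height h = 12.3 mm
Formula: V = pi * r^2 * h
r^2 = 16
V = pi * 16 * 12.3
V = 196.8 * pi
V = 618.27
618.27 mm^3


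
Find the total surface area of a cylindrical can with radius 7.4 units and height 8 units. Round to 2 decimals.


Shape: closed cylinder
Radius r = 7.4 units, Height h = 8 units
Formula: SA = 2*pi*r^2 + 2*pi*r*h = 2*pi*r*(r + h)
r + h = 15.4
2 * r * (r + h) = 2 * 7.4 * 15.4 = 227.92
SA = 227.92 * pi
SA = 716.03
716.03 units^2


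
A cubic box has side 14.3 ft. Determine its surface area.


Shape: cube
Side s = 14.3 ft
A cube has 6 square faces.
Formula: SA = 6 * s^2
s^2 = 204.49
SA = 6 * 204.49
SA = 1226.94
1226.94 ft^2


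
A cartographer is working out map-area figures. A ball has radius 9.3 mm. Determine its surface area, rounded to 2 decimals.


Shape: sphere
Radius r = 9.3 mm
Formula: SA = 4 * pi * r^2
r^2 = 86.49
SA = 4 * pi * 86.49
SA = 345.96 * pi
SA = 1086.87
1086.87 mm^2


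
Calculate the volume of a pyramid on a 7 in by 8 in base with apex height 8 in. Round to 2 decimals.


Shape: rectangular pyramid
Base: 7 in x 8 in, Height h = 8 in
Formula: V = (1/3) * base_area * h
base_area = 7 * 8 = 56
base_area * h = 56 * 8 = 448
V = 448 / 3
V = 149.33
149.33 in^3


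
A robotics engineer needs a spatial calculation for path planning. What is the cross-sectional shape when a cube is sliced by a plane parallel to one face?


Solid: cube
Cutting plane: parallel to one face
Visualize the intersection of the plane with the solid's surface.
The boundary of the cut region is a square.
square


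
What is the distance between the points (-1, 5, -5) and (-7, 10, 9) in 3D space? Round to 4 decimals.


3D distance between two points
P1 = (-1, 5, -5), P2 = (-7, 10, 9)
Formula: d = sqrt((x2-x1)^2 + (y2-y1)^2 + (z2-z1)^2)
dx = -7 - -1 = -6
dy = 10 - 5 = 5
dz = 9 - -5 = 14
dx^2 + dy^2 + dz^2 = 36 + 25 + 196 = 257
d = sqrt(257)
d = 16.0312
16.0312 units


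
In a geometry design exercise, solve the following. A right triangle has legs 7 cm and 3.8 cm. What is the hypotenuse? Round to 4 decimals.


Shape: right triangle
Legs a = 7 cm, b = 3.8 cm
Formula: c = sqrt(a^2 + b^2)
a^2 = 49, b^2 = 14.44
a^2 + b^2 = 63.44
c = sqrt(63.44)
c = 7.9649
7.9649 cm


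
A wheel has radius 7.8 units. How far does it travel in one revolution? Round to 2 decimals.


Shape: circle
Radius r = 7.8 units
Formula: C = 2 * pi * r
C = 2 * pi * 7.8
C = 15.6 * pi
C = 49.01
49.01 units


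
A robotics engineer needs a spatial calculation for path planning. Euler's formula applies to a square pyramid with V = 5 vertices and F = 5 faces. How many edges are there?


Polyhedron: square pyramid
Euler's formula for convex polyhedra: V - E + F = 2
Given: V = 5 vertices and F = 5 faces
Solve for E:
E = V + F - 2 = 5 + 5 - 2 = 8
8 edges


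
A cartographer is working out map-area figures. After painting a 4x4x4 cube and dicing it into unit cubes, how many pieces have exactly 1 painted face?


Large cube: 4 x 4 x 4, cut into unit cubes.
n = 4, so n - 2 = 2
Cubes with 1 painted face lie in the interior of each face.
A cube has 6 faces; each contributes (n - 2)^2 = 4 such cubes.
Count = 6 * 4 = 24
24 unit cubes


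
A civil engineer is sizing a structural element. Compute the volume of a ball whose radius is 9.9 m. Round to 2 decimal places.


Shape: sphere
Radius r = 9.9 m
Formula: V = (4/3) * pi * r^3
r^3 = 970.299
(4/3) * 970.299 = 1293.732
V = 1293.732 * pi
V = 4064.38
4064.38 m^3


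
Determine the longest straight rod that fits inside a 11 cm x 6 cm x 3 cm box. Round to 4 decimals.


Shape: rectangular box (space diagonal)
l = 11 cm, w = 6 cm, h = 3 cm
Visualize: the diagonal of the base, then a right triangle with that diagonal and the height.
Formula: d = sqrt(l^2 + w^2 + h^2)
l^2 + w^2 + h^2 = 121 + 36 + 9 = 166
d = sqrt(166)
d = 12.8841
12.8841 cm


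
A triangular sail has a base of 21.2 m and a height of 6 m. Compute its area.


Shape: triangle
Base b = 21.2 m, Height h = 6 m
Formula: A = (1/2) * b * h
A = 0.5 * 21.2 * 6
A = 0.5 * 127.2
A = 63.6
63.6 m^2


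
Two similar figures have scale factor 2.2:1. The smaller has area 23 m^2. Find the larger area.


Linear scale factor k = 2.2
Original area = 23 m^2
Rule: under a linear scaling by k, areas scale by k^2.
k^2 = 2.2^2 = 4.84
New area = 23 * 4.84
New area = 111.32
111.32 m^2


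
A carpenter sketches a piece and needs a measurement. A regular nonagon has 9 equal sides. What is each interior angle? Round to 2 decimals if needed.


Shape: regular nonagon (9 sides)
Formula: interior angle = (n - 2) * 180 / n
(n - 2) = 7
(n - 2) * 180 = 1260
angle = 1260 / 9
angle = 140
140 degrees


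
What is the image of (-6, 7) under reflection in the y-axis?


Transformation: reflection
Original point: (-6, 7)
Rule for reflection over the y-axis: (x, y) -> (-x, y)
Apply: (-6, 7) -> (6, 7)
(6, 7)


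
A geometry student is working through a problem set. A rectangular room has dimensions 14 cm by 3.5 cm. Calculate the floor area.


Shape: rectangle
Length l = 14 cm, Width w = 3.5 cm
Formula: A = l * w
A = 14 * 3.5
A = 49
49 cm^2


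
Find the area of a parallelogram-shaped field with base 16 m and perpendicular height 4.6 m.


Shape: parallelogram
Base b = 16 m, Height h = 4.6 m
Formula: A = b * h
A = 16 * 4.6
A = 73.6
73.6 m^2


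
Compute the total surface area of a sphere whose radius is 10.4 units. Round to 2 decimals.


Shape: sphere
Radius r = 10.4 units
Formula: SA = 4 * pi * r^2
r^2 = 108.16
SA = 4 * pi * 108.16
SA = 432.64 * pi
SA = 1359.18
1359.18 units^2


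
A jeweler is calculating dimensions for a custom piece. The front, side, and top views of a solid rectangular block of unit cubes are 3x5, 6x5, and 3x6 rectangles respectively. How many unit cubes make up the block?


Orthographic views of a solid rectangular block:
Front view 3 x 5 -> length = 3, height = 5
Side view 6 x 5 -> width = 6, height = 5 (consistent)
Top view 3 x 6 -> confirms length = 3, width = 6
The block is 3 x 6 x 5.
Total unit cubes = 3 * 6 * 5 = 90
90 unit cubes


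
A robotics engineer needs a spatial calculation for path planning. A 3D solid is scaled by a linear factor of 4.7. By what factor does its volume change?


Linear scale factor k = 4.7
Rule: under a linear scaling by k, volumes scale by k^3.
k^3 = 4.7 * 4.7 * 4.7
k^3 = 22.09 * 4.7
k^3 = 103.823
Volume scales by a factor of 103.823.
103.823 (dimensionless)


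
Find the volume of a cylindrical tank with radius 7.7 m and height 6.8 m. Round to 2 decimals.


Shape: cylinder
Radius r = 7.7 m, Height h = 6.8 m
Formula: V = pi * r^2 * h
r^2 = 59.29
V = pi * 59.29 * 6.8
V = 403.172 * pi
V = 1266.6
1266.6 m^3


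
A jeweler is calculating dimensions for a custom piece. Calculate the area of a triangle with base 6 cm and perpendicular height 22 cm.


Shape: triangle
Base b = 6 cm, Height h = 22 cm
Formula: A = (1/2) * b * h
A = 0.5 * 6 * 22
A = 0.5 * 132
A = 66
66 cm^2


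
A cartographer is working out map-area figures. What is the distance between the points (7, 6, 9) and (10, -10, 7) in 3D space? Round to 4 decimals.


3D distance between two points
P1 = (7, 6, 9), P2 = (10, -10, 7)
Formula: d = sqrt((x2-x1)^2 + (y2-y1)^2 + (z2-z1)^2)
dx = 10 - 7 = 3
dy = -10 - 6 = -16
dz = 7 - 9 = -2
dx^2 + dy^2 + dz^2 = 9 + 256 + 4 = 269
d = sqrt(269)
d = 16.4012
16.4012 units


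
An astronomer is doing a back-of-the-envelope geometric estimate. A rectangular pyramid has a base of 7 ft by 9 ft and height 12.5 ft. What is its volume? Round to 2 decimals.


Shape: rectangular pyramid
Base: 7 ft x 9 ft, Height h = 12.5 ft
Formula: V = (1/3) * base_area * h
base_area = 7 * 9 = 63
base_area * h = 63 * 12.5 = 787.5
V = 787.5 / 3
V = 262.5
262.5 ft^3


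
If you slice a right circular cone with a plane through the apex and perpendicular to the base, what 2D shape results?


Solid: right circular cone
Cutting plane: through the apex and perpendicular to the base
Visualize the intersection of the plane with the solid's surface.
The boundary of the cut region is a isosceles triangle.
isosceles triangle


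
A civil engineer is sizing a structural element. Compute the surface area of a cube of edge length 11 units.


Shape: cube
Side s = 11 units
A cube has 6 square faces.
Formula: SA = 6 * s^2
s^2 = 121
SA = 6 * 121
SA = 726
726 units^2


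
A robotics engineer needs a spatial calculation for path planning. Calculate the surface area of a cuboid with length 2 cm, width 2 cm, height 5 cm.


Shape: rectangular prism
l = 2 cm, w = 2 cm, h = 5 cm
Formula: SA = 2(lw + lh + wh)
lw = 4, lh = 10, wh = 10
lw + lh + wh = 24
SA = 2 * 24
SA = 48
48 cm^2


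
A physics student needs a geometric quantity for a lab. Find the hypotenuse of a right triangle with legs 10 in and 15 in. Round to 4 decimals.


Shape: right triangle
Legs a = 10 in, b = 15 in
Formula: c = sqrt(a^2 + b^2)
a^2 = 100, b^2 = 225
a^2 + b^2 = 325
c = sqrt(325)
c = 18.0278
18.0278 in


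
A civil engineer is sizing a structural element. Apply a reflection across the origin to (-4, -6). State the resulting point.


Transformation: reflection
Original point: (-4, -6)
Rule for reflection through the origin: (x, y) -> (-x, -y)
Apply: (-4, -6) -> (4, 6)
(4, 6)


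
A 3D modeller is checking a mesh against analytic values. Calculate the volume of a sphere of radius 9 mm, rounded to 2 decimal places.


Shape: sphere
Radius r = 9 mm
Formula: V = (4/3) * pi * r^3
r^3 = 729
(4/3) * 729 = 972
V = 972 * pi
V = 3053.63
3053.63 mm^3


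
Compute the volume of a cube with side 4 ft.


Shape: cube
Side s = 4 ft
Formula: V = s^3
V = 4 * 4 * 4
V = 16 * 4
V = 64
64 ft^3


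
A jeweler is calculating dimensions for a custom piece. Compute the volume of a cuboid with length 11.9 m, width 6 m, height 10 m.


Shape: rectangular prism
l = 11.9 m, w = 6 m, h = 10 m
Formula: V = l * w * h
V = 11.9 * 6 * 10
V = 71.4 * 10
V = 714
714 m^3


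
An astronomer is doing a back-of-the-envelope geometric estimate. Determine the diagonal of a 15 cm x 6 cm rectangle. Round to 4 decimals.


Shape: rectangle (diagonal via Pythagoras)
Sides: 15 cm and 6 cm
Formula: d = sqrt(l^2 + w^2)
l^2 = 225, w^2 = 36
l^2 + w^2 = 261
d = sqrt(261)
d = 16.1555
16.1555 cm


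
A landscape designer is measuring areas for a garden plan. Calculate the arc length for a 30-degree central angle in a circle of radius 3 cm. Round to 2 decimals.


Shape: circular arc
Radius r = 3 cm, Angle = 30 degrees
Formula: L = (angle/360) * 2 * pi * r
2 * pi * r = 6 * pi
L = (30/360) * 6 * pi
L = 0.5 * pi
L = 1.57
1.57 cm


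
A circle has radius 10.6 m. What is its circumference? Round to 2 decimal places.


Shape: circle
Radius r = 10.6 m
Formula: C = 2 * pi * r
C = 2 * pi * 10.6
C = 21.2 * pi
C = 66.6
66.6 m


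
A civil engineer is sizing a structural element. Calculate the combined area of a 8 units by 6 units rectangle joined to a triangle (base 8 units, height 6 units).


Composite shape: rectangle + triangle
Rectangle area = 8 * 6 = 48
Triangle area = 0.5 * 8 * 6 = 24
Total = 48 + 24
Total = 72
72 units^2


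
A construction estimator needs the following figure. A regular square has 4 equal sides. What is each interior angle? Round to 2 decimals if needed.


Shape: regular square (4 sides)
Formula: interior angle = (n - 2) * 180 / n
(n - 2) = 2
(n - 2) * 180 = 360
angle = 360 / 4
angle = 90
90 degrees


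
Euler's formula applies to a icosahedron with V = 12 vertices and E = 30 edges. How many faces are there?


Polyhedron: icosahedron
Euler's formula for convex polyhedra: V - E + F = 2
Given: V = 12 vertices and E = 30 edges
Solve for F:
F = 2 + E - V = 2 + 30 - 12 = 20
20 faces


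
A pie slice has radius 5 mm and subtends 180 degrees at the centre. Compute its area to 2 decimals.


Shape: circular sector
Radius r = 5 mm, Angle = 180 degrees
Formula: A = (angle/360) * pi * r^2
r^2 = 25
Fraction of circle = 180/360
A = (180/360) * pi * 25
A = 12.5 * pi
A = 39.27
39.27 mm^2


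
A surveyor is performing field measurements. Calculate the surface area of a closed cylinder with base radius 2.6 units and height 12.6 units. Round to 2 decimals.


Shape: closed cylinder
Radius r = 2.6 units, Height h = 12.6 units
Formula: SA = 2*pi*r^2 + 2*pi*r*h = 2*pi*r*(r + h)
r + h = 15.2
2 * r * (r + h) = 2 * 2.6 * 15.2 = 79.04
SA = 79.04 * pi
SA = 248.31
248.31 units^2


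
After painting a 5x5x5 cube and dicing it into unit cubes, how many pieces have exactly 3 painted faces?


Large cube: 5 x 5 x 5, cut into unit cubes.
Cubes with 3 painted faces are at the corners. A cube always has 8 corners.
Count = 8
8 unit cubes


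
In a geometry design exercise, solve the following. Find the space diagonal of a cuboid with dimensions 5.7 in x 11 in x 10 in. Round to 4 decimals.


Shape: rectangular box (space diagonal)
l = 5.7 in, w = 11 in, h = 10 in
Visualize: the diagonal of the base, then a right triangle with that diagonal and the height.
Formula: d = sqrt(l^2 + w^2 + h^2)
l^2 + w^2 + h^2 = 32.49 + 121 + 100 = 253.49
d = sqrt(253.49)
d = 15.9214
15.9214 in


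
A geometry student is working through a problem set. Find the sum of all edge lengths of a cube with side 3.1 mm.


Shape: cube
Side s = 3.1 mm
A cube has 12 edges, all equal.
Formula: total edge length = 12 * s
Total = 12 * 3.1
Total = 37.2
37.2 mm


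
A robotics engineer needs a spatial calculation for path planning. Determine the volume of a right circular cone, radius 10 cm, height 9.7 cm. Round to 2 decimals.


Shape: cone
Radius r = 10 cm, Height h = 9.7 cm
Formula: V = (1/3) * pi * r^2 * h
r^2 = 100
pi * r^2 * h = pi * 100 * 9.7 = 970 * pi
V = 970 * pi / 3
V = 1015.78
1015.78 cm^3


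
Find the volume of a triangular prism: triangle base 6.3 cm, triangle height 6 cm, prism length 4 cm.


Shape: triangular prism
Triangle base = 6.3 cm, triangle height = 6 cm, prism length L = 4 cm
Formula: V = (1/2 * b * h_tri) * L
Cross-section area = 0.5 * 6.3 * 6 = 18.9
V = 18.9 * 4
V = 75.6
75.6 cm^3


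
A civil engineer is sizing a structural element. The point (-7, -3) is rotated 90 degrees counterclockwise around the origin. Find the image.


Transformation: rotation about the origin
Original point: (-7, -3)
Rule for 90 deg counterclockwise: (x, y) -> (-y, x)
Apply: (-7, -3) -> (3, -7)
(3, -7)


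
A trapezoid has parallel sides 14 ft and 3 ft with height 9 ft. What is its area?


Shape: trapezoid
Parallel sides a = 14 ft, b = 3 ft; Height h = 9 ft
Formula: A = (a + b) * h / 2
a + b = 14 + 3 = 17
A = 17 * 9 / 2
A = 153 / 2
A = 76.5
76.5 ft^2


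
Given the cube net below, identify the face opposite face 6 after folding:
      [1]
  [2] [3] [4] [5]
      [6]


Net: cross layout. Take square 3 as the base (bottom).
Fold the four squares in the horizontal row up around 3: 2 -> left, 4 -> right, 5 wraps to the top.
Fold 1 and 6 up from 3: 1 -> back, 6 -> front.
Opposite pairs are therefore: (1, 6), (2, 4), (3, 5).
Face 6 is opposite face 1.
face 1


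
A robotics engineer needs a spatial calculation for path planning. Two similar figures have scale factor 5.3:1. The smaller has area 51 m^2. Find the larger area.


Linear scale factor k = 5.3
Original area = 51 m^2
Rule: under a linear scaling by k, areas scale by k^2.
k^2 = 5.3^2 = 28.09
New area = 51 * 28.09
New area = 1432.59
1432.59 m^2


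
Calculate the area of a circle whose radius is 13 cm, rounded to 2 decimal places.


Shape: circle
Radius r = 13 cm
Formula: A = pi * r^2
r^2 = 13^2 = 169
A = pi * 169
A = 530.93
530.93 cm^2


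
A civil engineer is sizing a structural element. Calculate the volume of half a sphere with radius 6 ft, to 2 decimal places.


Shape: hemisphere (half of a sphere)
Radius r = 6 ft
Formula: V = (1/2) * (4/3) * pi * r^3 = (2/3) * pi * r^3
r^3 = 216
(2/3) * 216 = 144
V = 144 * pi
V = 452.39
452.39 ft^3


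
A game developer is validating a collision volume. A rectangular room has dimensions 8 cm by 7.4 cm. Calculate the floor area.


Shape: rectangle
Length l = 8 cm, Width w = 7.4 cm
Formula: A = l * w
A = 8 * 7.4
A = 59.2
59.2 cm^2


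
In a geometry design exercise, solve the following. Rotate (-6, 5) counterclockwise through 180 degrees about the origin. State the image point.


Transformation: rotation about the origin
Original point: (-6, 5)
Rule for 180 deg: (x, y) -> (-x, -y)
Apply: (-6, 5) -> (6, -5)
(6, -5)


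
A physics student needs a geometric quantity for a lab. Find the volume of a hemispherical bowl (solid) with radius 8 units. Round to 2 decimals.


Shape: hemisphere (half of a sphere)
Radius r = 8 units
Formula: V = (1/2) * (4/3) * pi * r^3 = (2/3) * pi * r^3
r^3 = 512
(2/3) * 512 = 341.333333
V = 341.333333 * pi
V = 1072.33
1072.33 units^3


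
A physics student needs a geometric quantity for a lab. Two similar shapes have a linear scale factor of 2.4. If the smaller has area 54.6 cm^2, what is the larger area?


Linear scale factor k = 2.4
Original area = 54.6 cm^2
Rule: under a linear scaling by k, areas scale by k^2.
k^2 = 2.4^2 = 5.76
New area = 54.6 * 5.76
New area = 314.496
314.496 cm^2


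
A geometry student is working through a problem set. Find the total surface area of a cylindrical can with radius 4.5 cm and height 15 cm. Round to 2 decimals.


Shape: closed cylinder
Radius r = 4.5 cm, Height h = 15 cm
Formula: SA = 2*pi*r^2 + 2*pi*r*h = 2*pi*r*(r + h)
r + h = 19.5
2 * r * (r + h) = 2 * 4.5 * 19.5 = 175.5
SA = 175.5 * pi
SA = 551.35
551.35 cm^2


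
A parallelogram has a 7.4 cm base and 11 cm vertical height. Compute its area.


Shape: parallelogram
Base b = 7.4 cm, Height h = 11 cm
Formula: A = b * h
A = 7.4 * 11
A = 81.4
81.4 cm^2


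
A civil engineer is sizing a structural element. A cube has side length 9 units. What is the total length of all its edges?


Shape: cube
Side s = 9 units
A cube has 12 edges, all equal.
Formula: total edge length = 12 * s
Total = 12 * 9
Total = 108
108 units


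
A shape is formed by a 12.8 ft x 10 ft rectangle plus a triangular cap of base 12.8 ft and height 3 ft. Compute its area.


Composite shape: rectangle + triangle
Rectangle area = 12.8 * 10 = 128
Triangle area = 0.5 * 12.8 * 3 = 19.2
Total = 128 + 19.2
Total = 147.2
147.2 ft^2


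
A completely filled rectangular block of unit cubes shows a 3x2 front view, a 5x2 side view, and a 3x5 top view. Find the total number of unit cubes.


Orthographic views of a solid rectangular block:
Front view 3 x 2 -> length = 3, height = 2
Side view 5 x 2 -> width = 5, height = 2 (consistent)
Top view 3 x 5 -> confirms length = 3, width = 5
The block is 3 x 5 x 2.
Total unit cubes = 3 * 5 * 2 = 30
30 unit cubes


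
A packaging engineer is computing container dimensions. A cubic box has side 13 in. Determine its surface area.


Shape: cube
Side s = 13 in
A cube has 6 square faces.
Formula: SA = 6 * s^2
s^2 = 169
SA = 6 * 169
SA = 1014
1014 in^2
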